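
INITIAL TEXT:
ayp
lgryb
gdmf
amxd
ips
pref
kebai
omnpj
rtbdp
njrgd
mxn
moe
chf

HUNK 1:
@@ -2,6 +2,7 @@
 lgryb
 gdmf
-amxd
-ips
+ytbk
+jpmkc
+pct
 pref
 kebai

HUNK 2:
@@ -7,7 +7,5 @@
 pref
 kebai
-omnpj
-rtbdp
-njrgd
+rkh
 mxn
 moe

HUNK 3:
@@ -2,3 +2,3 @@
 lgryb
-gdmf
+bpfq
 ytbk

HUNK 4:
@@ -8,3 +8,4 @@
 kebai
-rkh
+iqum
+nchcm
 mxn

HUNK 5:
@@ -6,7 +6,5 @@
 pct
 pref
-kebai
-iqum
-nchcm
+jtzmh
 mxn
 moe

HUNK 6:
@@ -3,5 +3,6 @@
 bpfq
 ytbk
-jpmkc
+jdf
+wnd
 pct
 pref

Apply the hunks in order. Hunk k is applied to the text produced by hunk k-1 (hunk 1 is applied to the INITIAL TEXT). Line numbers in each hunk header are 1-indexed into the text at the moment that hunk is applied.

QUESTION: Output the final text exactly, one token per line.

Hunk 1: at line 2 remove [amxd,ips] add [ytbk,jpmkc,pct] -> 14 lines: ayp lgryb gdmf ytbk jpmkc pct pref kebai omnpj rtbdp njrgd mxn moe chf
Hunk 2: at line 7 remove [omnpj,rtbdp,njrgd] add [rkh] -> 12 lines: ayp lgryb gdmf ytbk jpmkc pct pref kebai rkh mxn moe chf
Hunk 3: at line 2 remove [gdmf] add [bpfq] -> 12 lines: ayp lgryb bpfq ytbk jpmkc pct pref kebai rkh mxn moe chf
Hunk 4: at line 8 remove [rkh] add [iqum,nchcm] -> 13 lines: ayp lgryb bpfq ytbk jpmkc pct pref kebai iqum nchcm mxn moe chf
Hunk 5: at line 6 remove [kebai,iqum,nchcm] add [jtzmh] -> 11 lines: ayp lgryb bpfq ytbk jpmkc pct pref jtzmh mxn moe chf
Hunk 6: at line 3 remove [jpmkc] add [jdf,wnd] -> 12 lines: ayp lgryb bpfq ytbk jdf wnd pct pref jtzmh mxn moe chf

Answer: ayp
lgryb
bpfq
ytbk
jdf
wnd
pct
pref
jtzmh
mxn
moe
chf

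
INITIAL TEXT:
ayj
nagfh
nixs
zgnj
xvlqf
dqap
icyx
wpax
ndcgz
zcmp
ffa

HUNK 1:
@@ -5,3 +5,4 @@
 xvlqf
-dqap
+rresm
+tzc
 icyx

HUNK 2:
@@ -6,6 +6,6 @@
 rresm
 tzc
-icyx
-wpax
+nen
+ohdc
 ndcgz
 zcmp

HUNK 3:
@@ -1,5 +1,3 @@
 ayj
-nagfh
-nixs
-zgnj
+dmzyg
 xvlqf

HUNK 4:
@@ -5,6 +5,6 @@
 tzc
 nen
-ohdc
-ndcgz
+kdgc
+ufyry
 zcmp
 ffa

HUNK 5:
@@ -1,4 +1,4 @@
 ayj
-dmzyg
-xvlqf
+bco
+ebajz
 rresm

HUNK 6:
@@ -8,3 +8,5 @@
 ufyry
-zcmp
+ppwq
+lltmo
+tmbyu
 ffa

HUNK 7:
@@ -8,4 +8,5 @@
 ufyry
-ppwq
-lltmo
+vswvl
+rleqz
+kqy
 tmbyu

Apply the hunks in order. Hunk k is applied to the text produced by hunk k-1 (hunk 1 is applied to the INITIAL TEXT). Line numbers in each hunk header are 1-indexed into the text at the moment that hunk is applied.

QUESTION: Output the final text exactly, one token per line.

Answer: ayj
bco
ebajz
rresm
tzc
nen
kdgc
ufyry
vswvl
rleqz
kqy
tmbyu
ffa

Derivation:
Hunk 1: at line 5 remove [dqap] add [rresm,tzc] -> 12 lines: ayj nagfh nixs zgnj xvlqf rresm tzc icyx wpax ndcgz zcmp ffa
Hunk 2: at line 6 remove [icyx,wpax] add [nen,ohdc] -> 12 lines: ayj nagfh nixs zgnj xvlqf rresm tzc nen ohdc ndcgz zcmp ffa
Hunk 3: at line 1 remove [nagfh,nixs,zgnj] add [dmzyg] -> 10 lines: ayj dmzyg xvlqf rresm tzc nen ohdc ndcgz zcmp ffa
Hunk 4: at line 5 remove [ohdc,ndcgz] add [kdgc,ufyry] -> 10 lines: ayj dmzyg xvlqf rresm tzc nen kdgc ufyry zcmp ffa
Hunk 5: at line 1 remove [dmzyg,xvlqf] add [bco,ebajz] -> 10 lines: ayj bco ebajz rresm tzc nen kdgc ufyry zcmp ffa
Hunk 6: at line 8 remove [zcmp] add [ppwq,lltmo,tmbyu] -> 12 lines: ayj bco ebajz rresm tzc nen kdgc ufyry ppwq lltmo tmbyu ffa
Hunk 7: at line 8 remove [ppwq,lltmo] add [vswvl,rleqz,kqy] -> 13 lines: ayj bco ebajz rresm tzc nen kdgc ufyry vswvl rleqz kqy tmbyu ffa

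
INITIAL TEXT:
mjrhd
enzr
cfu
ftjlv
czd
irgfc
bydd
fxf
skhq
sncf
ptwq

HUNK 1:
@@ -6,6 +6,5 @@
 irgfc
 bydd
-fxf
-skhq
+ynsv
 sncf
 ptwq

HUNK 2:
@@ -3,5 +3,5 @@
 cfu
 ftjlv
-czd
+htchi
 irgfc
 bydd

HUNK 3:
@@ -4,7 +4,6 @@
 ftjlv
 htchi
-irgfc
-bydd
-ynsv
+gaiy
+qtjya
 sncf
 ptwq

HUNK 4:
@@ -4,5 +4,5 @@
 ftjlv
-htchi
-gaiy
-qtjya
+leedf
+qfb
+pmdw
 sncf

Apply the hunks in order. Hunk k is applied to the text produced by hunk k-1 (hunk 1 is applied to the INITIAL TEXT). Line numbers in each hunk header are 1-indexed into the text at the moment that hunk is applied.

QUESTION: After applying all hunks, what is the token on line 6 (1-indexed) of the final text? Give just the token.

Answer: qfb

Derivation:
Hunk 1: at line 6 remove [fxf,skhq] add [ynsv] -> 10 lines: mjrhd enzr cfu ftjlv czd irgfc bydd ynsv sncf ptwq
Hunk 2: at line 3 remove [czd] add [htchi] -> 10 lines: mjrhd enzr cfu ftjlv htchi irgfc bydd ynsv sncf ptwq
Hunk 3: at line 4 remove [irgfc,bydd,ynsv] add [gaiy,qtjya] -> 9 lines: mjrhd enzr cfu ftjlv htchi gaiy qtjya sncf ptwq
Hunk 4: at line 4 remove [htchi,gaiy,qtjya] add [leedf,qfb,pmdw] -> 9 lines: mjrhd enzr cfu ftjlv leedf qfb pmdw sncf ptwq
Final line 6: qfb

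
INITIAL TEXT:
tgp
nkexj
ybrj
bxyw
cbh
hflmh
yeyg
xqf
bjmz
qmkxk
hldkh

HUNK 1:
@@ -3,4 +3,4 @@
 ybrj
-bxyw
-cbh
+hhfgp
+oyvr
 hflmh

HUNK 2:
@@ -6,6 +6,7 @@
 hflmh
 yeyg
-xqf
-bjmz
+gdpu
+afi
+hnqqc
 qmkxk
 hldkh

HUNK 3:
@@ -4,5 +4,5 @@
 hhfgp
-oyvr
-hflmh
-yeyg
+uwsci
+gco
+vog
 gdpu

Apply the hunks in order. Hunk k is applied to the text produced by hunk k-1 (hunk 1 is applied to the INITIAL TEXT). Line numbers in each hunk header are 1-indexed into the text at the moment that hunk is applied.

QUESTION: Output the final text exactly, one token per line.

Answer: tgp
nkexj
ybrj
hhfgp
uwsci
gco
vog
gdpu
afi
hnqqc
qmkxk
hldkh

Derivation:
Hunk 1: at line 3 remove [bxyw,cbh] add [hhfgp,oyvr] -> 11 lines: tgp nkexj ybrj hhfgp oyvr hflmh yeyg xqf bjmz qmkxk hldkh
Hunk 2: at line 6 remove [xqf,bjmz] add [gdpu,afi,hnqqc] -> 12 lines: tgp nkexj ybrj hhfgp oyvr hflmh yeyg gdpu afi hnqqc qmkxk hldkh
Hunk 3: at line 4 remove [oyvr,hflmh,yeyg] add [uwsci,gco,vog] -> 12 lines: tgp nkexj ybrj hhfgp uwsci gco vog gdpu afi hnqqc qmkxk hldkh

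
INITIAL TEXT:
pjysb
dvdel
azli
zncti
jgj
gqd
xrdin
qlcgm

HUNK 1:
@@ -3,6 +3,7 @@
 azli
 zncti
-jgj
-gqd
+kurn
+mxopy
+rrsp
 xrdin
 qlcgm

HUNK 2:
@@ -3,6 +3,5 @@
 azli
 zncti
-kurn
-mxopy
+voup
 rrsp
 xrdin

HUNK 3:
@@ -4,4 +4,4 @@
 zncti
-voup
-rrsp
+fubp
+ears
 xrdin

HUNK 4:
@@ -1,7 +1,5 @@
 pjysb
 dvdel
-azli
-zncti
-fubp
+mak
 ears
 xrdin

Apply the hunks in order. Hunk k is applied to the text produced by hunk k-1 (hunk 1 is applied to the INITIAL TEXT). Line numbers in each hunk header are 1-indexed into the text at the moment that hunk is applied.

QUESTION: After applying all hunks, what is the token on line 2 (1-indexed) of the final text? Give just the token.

Hunk 1: at line 3 remove [jgj,gqd] add [kurn,mxopy,rrsp] -> 9 lines: pjysb dvdel azli zncti kurn mxopy rrsp xrdin qlcgm
Hunk 2: at line 3 remove [kurn,mxopy] add [voup] -> 8 lines: pjysb dvdel azli zncti voup rrsp xrdin qlcgm
Hunk 3: at line 4 remove [voup,rrsp] add [fubp,ears] -> 8 lines: pjysb dvdel azli zncti fubp ears xrdin qlcgm
Hunk 4: at line 1 remove [azli,zncti,fubp] add [mak] -> 6 lines: pjysb dvdel mak ears xrdin qlcgm
Final line 2: dvdel

Answer: dvdel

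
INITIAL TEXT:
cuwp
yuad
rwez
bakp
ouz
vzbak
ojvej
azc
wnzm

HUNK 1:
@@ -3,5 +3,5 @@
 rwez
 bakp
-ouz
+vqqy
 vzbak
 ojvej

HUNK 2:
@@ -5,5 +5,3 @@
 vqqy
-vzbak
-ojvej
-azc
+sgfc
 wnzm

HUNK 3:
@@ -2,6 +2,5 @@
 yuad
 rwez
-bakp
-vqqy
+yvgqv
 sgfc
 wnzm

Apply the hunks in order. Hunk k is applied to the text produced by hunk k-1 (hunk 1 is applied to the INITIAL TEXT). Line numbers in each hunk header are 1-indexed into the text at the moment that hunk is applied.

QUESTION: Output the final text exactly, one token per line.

Answer: cuwp
yuad
rwez
yvgqv
sgfc
wnzm

Derivation:
Hunk 1: at line 3 remove [ouz] add [vqqy] -> 9 lines: cuwp yuad rwez bakp vqqy vzbak ojvej azc wnzm
Hunk 2: at line 5 remove [vzbak,ojvej,azc] add [sgfc] -> 7 lines: cuwp yuad rwez bakp vqqy sgfc wnzm
Hunk 3: at line 2 remove [bakp,vqqy] add [yvgqv] -> 6 lines: cuwp yuad rwez yvgqv sgfc wnzm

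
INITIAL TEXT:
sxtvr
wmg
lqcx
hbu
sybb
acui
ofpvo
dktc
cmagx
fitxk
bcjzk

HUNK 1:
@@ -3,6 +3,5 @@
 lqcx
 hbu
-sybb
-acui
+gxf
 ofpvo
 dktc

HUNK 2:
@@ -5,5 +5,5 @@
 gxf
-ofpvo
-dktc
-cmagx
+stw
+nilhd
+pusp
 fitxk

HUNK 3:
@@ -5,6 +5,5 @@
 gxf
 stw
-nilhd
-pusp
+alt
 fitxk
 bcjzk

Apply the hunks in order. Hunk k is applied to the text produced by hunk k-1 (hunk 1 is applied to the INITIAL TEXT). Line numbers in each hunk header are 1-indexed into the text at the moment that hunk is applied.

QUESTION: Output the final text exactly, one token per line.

Hunk 1: at line 3 remove [sybb,acui] add [gxf] -> 10 lines: sxtvr wmg lqcx hbu gxf ofpvo dktc cmagx fitxk bcjzk
Hunk 2: at line 5 remove [ofpvo,dktc,cmagx] add [stw,nilhd,pusp] -> 10 lines: sxtvr wmg lqcx hbu gxf stw nilhd pusp fitxk bcjzk
Hunk 3: at line 5 remove [nilhd,pusp] add [alt] -> 9 lines: sxtvr wmg lqcx hbu gxf stw alt fitxk bcjzk

Answer: sxtvr
wmg
lqcx
hbu
gxf
stw
alt
fitxk
bcjzk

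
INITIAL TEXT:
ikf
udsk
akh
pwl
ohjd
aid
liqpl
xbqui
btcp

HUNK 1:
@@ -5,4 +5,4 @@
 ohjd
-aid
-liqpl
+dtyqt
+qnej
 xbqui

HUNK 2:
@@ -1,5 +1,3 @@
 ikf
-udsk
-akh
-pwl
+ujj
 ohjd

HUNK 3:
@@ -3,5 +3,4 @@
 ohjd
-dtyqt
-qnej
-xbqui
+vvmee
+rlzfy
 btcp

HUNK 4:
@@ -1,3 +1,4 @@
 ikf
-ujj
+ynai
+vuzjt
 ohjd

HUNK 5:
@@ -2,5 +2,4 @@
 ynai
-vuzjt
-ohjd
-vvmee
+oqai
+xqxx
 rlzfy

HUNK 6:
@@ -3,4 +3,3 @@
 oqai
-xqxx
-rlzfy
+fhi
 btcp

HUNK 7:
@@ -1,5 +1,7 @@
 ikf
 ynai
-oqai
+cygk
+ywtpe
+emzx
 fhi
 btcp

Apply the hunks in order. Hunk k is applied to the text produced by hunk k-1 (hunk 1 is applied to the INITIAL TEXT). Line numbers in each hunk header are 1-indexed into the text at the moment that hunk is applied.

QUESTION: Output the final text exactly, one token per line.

Answer: ikf
ynai
cygk
ywtpe
emzx
fhi
btcp

Derivation:
Hunk 1: at line 5 remove [aid,liqpl] add [dtyqt,qnej] -> 9 lines: ikf udsk akh pwl ohjd dtyqt qnej xbqui btcp
Hunk 2: at line 1 remove [udsk,akh,pwl] add [ujj] -> 7 lines: ikf ujj ohjd dtyqt qnej xbqui btcp
Hunk 3: at line 3 remove [dtyqt,qnej,xbqui] add [vvmee,rlzfy] -> 6 lines: ikf ujj ohjd vvmee rlzfy btcp
Hunk 4: at line 1 remove [ujj] add [ynai,vuzjt] -> 7 lines: ikf ynai vuzjt ohjd vvmee rlzfy btcp
Hunk 5: at line 2 remove [vuzjt,ohjd,vvmee] add [oqai,xqxx] -> 6 lines: ikf ynai oqai xqxx rlzfy btcp
Hunk 6: at line 3 remove [xqxx,rlzfy] add [fhi] -> 5 lines: ikf ynai oqai fhi btcp
Hunk 7: at line 1 remove [oqai] add [cygk,ywtpe,emzx] -> 7 lines: ikf ynai cygk ywtpe emzx fhi btcp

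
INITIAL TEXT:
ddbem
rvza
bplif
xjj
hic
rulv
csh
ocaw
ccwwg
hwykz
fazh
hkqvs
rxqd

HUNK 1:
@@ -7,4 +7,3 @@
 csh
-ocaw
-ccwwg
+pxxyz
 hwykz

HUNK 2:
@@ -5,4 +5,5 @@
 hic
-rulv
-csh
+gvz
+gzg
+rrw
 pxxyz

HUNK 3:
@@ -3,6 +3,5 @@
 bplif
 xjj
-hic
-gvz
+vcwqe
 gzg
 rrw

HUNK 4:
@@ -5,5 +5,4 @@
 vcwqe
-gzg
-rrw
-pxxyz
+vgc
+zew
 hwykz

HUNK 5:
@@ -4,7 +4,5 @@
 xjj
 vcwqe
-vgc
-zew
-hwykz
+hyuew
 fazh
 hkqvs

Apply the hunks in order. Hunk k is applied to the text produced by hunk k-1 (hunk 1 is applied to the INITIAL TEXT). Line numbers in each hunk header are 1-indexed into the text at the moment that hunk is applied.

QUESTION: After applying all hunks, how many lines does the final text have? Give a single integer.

Hunk 1: at line 7 remove [ocaw,ccwwg] add [pxxyz] -> 12 lines: ddbem rvza bplif xjj hic rulv csh pxxyz hwykz fazh hkqvs rxqd
Hunk 2: at line 5 remove [rulv,csh] add [gvz,gzg,rrw] -> 13 lines: ddbem rvza bplif xjj hic gvz gzg rrw pxxyz hwykz fazh hkqvs rxqd
Hunk 3: at line 3 remove [hic,gvz] add [vcwqe] -> 12 lines: ddbem rvza bplif xjj vcwqe gzg rrw pxxyz hwykz fazh hkqvs rxqd
Hunk 4: at line 5 remove [gzg,rrw,pxxyz] add [vgc,zew] -> 11 lines: ddbem rvza bplif xjj vcwqe vgc zew hwykz fazh hkqvs rxqd
Hunk 5: at line 4 remove [vgc,zew,hwykz] add [hyuew] -> 9 lines: ddbem rvza bplif xjj vcwqe hyuew fazh hkqvs rxqd
Final line count: 9

Answer: 9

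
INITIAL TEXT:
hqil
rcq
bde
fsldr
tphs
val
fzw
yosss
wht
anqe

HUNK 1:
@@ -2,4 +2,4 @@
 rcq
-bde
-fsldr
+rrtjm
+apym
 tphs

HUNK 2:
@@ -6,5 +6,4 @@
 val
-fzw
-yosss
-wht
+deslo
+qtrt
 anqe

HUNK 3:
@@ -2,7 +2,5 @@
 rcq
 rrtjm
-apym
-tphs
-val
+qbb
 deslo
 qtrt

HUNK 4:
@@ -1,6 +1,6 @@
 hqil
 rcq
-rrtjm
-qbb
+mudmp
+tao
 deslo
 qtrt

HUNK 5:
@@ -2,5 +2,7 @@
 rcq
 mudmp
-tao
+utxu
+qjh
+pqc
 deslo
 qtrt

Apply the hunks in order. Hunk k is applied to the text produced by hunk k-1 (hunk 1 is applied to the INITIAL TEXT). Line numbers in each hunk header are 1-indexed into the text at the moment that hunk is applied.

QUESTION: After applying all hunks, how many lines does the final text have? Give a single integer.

Hunk 1: at line 2 remove [bde,fsldr] add [rrtjm,apym] -> 10 lines: hqil rcq rrtjm apym tphs val fzw yosss wht anqe
Hunk 2: at line 6 remove [fzw,yosss,wht] add [deslo,qtrt] -> 9 lines: hqil rcq rrtjm apym tphs val deslo qtrt anqe
Hunk 3: at line 2 remove [apym,tphs,val] add [qbb] -> 7 lines: hqil rcq rrtjm qbb deslo qtrt anqe
Hunk 4: at line 1 remove [rrtjm,qbb] add [mudmp,tao] -> 7 lines: hqil rcq mudmp tao deslo qtrt anqe
Hunk 5: at line 2 remove [tao] add [utxu,qjh,pqc] -> 9 lines: hqil rcq mudmp utxu qjh pqc deslo qtrt anqe
Final line count: 9

Answer: 9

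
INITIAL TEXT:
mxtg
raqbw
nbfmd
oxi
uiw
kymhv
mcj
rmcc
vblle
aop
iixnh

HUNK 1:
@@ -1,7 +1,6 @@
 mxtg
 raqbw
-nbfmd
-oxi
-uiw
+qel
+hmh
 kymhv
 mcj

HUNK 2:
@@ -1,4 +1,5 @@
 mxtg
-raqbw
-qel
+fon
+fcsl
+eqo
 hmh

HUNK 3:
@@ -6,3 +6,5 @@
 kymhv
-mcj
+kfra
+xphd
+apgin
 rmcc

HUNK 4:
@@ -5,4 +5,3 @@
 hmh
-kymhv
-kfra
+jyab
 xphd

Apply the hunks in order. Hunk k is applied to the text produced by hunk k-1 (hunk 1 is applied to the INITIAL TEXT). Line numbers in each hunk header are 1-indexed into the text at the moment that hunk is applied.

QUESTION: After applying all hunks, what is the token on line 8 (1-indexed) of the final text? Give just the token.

Answer: apgin

Derivation:
Hunk 1: at line 1 remove [nbfmd,oxi,uiw] add [qel,hmh] -> 10 lines: mxtg raqbw qel hmh kymhv mcj rmcc vblle aop iixnh
Hunk 2: at line 1 remove [raqbw,qel] add [fon,fcsl,eqo] -> 11 lines: mxtg fon fcsl eqo hmh kymhv mcj rmcc vblle aop iixnh
Hunk 3: at line 6 remove [mcj] add [kfra,xphd,apgin] -> 13 lines: mxtg fon fcsl eqo hmh kymhv kfra xphd apgin rmcc vblle aop iixnh
Hunk 4: at line 5 remove [kymhv,kfra] add [jyab] -> 12 lines: mxtg fon fcsl eqo hmh jyab xphd apgin rmcc vblle aop iixnh
Final line 8: apgin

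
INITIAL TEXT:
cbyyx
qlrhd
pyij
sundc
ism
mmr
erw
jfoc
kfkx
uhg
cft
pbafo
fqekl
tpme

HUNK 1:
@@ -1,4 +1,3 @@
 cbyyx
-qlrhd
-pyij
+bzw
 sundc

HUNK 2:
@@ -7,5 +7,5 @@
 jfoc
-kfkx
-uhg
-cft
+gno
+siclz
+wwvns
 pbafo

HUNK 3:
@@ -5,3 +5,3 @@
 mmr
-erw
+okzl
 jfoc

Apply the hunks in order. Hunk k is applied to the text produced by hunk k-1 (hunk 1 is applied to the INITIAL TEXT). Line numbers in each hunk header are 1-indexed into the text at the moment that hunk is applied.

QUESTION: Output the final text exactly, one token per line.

Hunk 1: at line 1 remove [qlrhd,pyij] add [bzw] -> 13 lines: cbyyx bzw sundc ism mmr erw jfoc kfkx uhg cft pbafo fqekl tpme
Hunk 2: at line 7 remove [kfkx,uhg,cft] add [gno,siclz,wwvns] -> 13 lines: cbyyx bzw sundc ism mmr erw jfoc gno siclz wwvns pbafo fqekl tpme
Hunk 3: at line 5 remove [erw] add [okzl] -> 13 lines: cbyyx bzw sundc ism mmr okzl jfoc gno siclz wwvns pbafo fqekl tpme

Answer: cbyyx
bzw
sundc
ism
mmr
okzl
jfoc
gno
siclz
wwvns
pbafo
fqekl
tpme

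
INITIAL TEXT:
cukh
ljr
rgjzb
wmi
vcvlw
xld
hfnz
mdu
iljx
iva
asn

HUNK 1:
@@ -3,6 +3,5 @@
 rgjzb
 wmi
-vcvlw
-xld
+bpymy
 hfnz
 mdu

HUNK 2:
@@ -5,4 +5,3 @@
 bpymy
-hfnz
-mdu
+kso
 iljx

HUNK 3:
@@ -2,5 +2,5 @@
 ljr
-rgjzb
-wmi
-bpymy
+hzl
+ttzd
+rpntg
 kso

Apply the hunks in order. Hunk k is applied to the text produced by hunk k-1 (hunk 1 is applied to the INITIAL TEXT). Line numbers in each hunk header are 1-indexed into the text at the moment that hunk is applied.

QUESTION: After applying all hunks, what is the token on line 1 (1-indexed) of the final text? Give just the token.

Answer: cukh

Derivation:
Hunk 1: at line 3 remove [vcvlw,xld] add [bpymy] -> 10 lines: cukh ljr rgjzb wmi bpymy hfnz mdu iljx iva asn
Hunk 2: at line 5 remove [hfnz,mdu] add [kso] -> 9 lines: cukh ljr rgjzb wmi bpymy kso iljx iva asn
Hunk 3: at line 2 remove [rgjzb,wmi,bpymy] add [hzl,ttzd,rpntg] -> 9 lines: cukh ljr hzl ttzd rpntg kso iljx iva asn
Final line 1: cukh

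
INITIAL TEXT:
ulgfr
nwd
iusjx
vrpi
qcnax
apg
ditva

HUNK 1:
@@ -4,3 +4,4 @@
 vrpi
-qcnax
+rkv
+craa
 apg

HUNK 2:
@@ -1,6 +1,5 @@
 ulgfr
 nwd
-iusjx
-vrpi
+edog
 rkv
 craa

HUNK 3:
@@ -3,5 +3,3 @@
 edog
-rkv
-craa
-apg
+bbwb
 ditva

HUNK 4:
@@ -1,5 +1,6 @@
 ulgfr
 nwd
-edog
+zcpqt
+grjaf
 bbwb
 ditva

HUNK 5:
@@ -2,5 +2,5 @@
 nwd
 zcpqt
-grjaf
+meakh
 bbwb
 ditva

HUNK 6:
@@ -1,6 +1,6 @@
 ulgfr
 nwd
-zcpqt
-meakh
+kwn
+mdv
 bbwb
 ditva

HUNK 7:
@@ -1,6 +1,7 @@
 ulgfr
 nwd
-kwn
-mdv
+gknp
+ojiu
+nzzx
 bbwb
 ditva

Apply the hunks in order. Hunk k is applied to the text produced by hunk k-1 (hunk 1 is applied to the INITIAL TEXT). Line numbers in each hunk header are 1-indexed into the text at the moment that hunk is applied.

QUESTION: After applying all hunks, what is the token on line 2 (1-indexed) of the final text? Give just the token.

Answer: nwd

Derivation:
Hunk 1: at line 4 remove [qcnax] add [rkv,craa] -> 8 lines: ulgfr nwd iusjx vrpi rkv craa apg ditva
Hunk 2: at line 1 remove [iusjx,vrpi] add [edog] -> 7 lines: ulgfr nwd edog rkv craa apg ditva
Hunk 3: at line 3 remove [rkv,craa,apg] add [bbwb] -> 5 lines: ulgfr nwd edog bbwb ditva
Hunk 4: at line 1 remove [edog] add [zcpqt,grjaf] -> 6 lines: ulgfr nwd zcpqt grjaf bbwb ditva
Hunk 5: at line 2 remove [grjaf] add [meakh] -> 6 lines: ulgfr nwd zcpqt meakh bbwb ditva
Hunk 6: at line 1 remove [zcpqt,meakh] add [kwn,mdv] -> 6 lines: ulgfr nwd kwn mdv bbwb ditva
Hunk 7: at line 1 remove [kwn,mdv] add [gknp,ojiu,nzzx] -> 7 lines: ulgfr nwd gknp ojiu nzzx bbwb ditva
Final line 2: nwd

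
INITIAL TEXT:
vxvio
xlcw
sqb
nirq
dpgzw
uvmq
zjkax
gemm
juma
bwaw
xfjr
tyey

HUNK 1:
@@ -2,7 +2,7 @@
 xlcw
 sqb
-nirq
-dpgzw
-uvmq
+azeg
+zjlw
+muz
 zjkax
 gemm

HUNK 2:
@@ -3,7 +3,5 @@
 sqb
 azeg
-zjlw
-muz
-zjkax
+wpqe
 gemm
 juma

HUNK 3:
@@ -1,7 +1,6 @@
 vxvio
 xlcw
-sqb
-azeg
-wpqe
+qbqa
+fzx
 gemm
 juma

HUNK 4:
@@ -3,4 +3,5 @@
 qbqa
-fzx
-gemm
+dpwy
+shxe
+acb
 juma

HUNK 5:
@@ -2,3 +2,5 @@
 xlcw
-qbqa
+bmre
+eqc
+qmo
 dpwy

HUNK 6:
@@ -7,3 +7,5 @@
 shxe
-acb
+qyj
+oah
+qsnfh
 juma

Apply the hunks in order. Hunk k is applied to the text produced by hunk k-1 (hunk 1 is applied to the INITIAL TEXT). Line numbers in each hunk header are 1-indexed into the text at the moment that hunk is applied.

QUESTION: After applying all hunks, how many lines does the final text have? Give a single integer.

Answer: 14

Derivation:
Hunk 1: at line 2 remove [nirq,dpgzw,uvmq] add [azeg,zjlw,muz] -> 12 lines: vxvio xlcw sqb azeg zjlw muz zjkax gemm juma bwaw xfjr tyey
Hunk 2: at line 3 remove [zjlw,muz,zjkax] add [wpqe] -> 10 lines: vxvio xlcw sqb azeg wpqe gemm juma bwaw xfjr tyey
Hunk 3: at line 1 remove [sqb,azeg,wpqe] add [qbqa,fzx] -> 9 lines: vxvio xlcw qbqa fzx gemm juma bwaw xfjr tyey
Hunk 4: at line 3 remove [fzx,gemm] add [dpwy,shxe,acb] -> 10 lines: vxvio xlcw qbqa dpwy shxe acb juma bwaw xfjr tyey
Hunk 5: at line 2 remove [qbqa] add [bmre,eqc,qmo] -> 12 lines: vxvio xlcw bmre eqc qmo dpwy shxe acb juma bwaw xfjr tyey
Hunk 6: at line 7 remove [acb] add [qyj,oah,qsnfh] -> 14 lines: vxvio xlcw bmre eqc qmo dpwy shxe qyj oah qsnfh juma bwaw xfjr tyey
Final line count: 14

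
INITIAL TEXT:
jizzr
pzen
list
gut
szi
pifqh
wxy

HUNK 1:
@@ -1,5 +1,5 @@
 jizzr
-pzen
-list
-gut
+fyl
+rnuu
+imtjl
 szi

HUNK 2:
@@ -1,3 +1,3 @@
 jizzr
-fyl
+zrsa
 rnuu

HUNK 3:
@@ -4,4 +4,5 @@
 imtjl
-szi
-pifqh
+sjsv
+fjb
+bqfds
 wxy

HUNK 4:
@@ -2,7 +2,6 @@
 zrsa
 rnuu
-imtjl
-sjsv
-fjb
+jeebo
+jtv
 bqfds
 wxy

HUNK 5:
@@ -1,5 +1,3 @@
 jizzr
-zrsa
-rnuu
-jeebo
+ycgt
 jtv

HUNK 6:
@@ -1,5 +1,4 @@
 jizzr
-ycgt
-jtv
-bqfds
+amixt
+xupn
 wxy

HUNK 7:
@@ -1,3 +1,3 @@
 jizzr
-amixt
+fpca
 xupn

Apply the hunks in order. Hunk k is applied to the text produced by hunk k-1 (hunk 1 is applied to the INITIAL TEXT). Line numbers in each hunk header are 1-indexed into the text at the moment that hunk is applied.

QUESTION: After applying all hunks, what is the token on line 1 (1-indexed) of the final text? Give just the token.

Answer: jizzr

Derivation:
Hunk 1: at line 1 remove [pzen,list,gut] add [fyl,rnuu,imtjl] -> 7 lines: jizzr fyl rnuu imtjl szi pifqh wxy
Hunk 2: at line 1 remove [fyl] add [zrsa] -> 7 lines: jizzr zrsa rnuu imtjl szi pifqh wxy
Hunk 3: at line 4 remove [szi,pifqh] add [sjsv,fjb,bqfds] -> 8 lines: jizzr zrsa rnuu imtjl sjsv fjb bqfds wxy
Hunk 4: at line 2 remove [imtjl,sjsv,fjb] add [jeebo,jtv] -> 7 lines: jizzr zrsa rnuu jeebo jtv bqfds wxy
Hunk 5: at line 1 remove [zrsa,rnuu,jeebo] add [ycgt] -> 5 lines: jizzr ycgt jtv bqfds wxy
Hunk 6: at line 1 remove [ycgt,jtv,bqfds] add [amixt,xupn] -> 4 lines: jizzr amixt xupn wxy
Hunk 7: at line 1 remove [amixt] add [fpca] -> 4 lines: jizzr fpca xupn wxy
Final line 1: jizzr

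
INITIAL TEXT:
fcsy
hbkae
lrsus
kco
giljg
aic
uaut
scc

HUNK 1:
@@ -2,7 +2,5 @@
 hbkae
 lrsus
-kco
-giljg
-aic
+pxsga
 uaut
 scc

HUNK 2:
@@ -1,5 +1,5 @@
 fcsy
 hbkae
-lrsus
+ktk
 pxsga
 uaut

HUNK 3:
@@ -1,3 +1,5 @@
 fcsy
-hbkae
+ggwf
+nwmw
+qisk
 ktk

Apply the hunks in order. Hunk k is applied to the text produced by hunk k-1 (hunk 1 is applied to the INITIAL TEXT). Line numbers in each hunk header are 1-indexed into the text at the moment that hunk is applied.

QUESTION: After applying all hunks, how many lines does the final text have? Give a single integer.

Hunk 1: at line 2 remove [kco,giljg,aic] add [pxsga] -> 6 lines: fcsy hbkae lrsus pxsga uaut scc
Hunk 2: at line 1 remove [lrsus] add [ktk] -> 6 lines: fcsy hbkae ktk pxsga uaut scc
Hunk 3: at line 1 remove [hbkae] add [ggwf,nwmw,qisk] -> 8 lines: fcsy ggwf nwmw qisk ktk pxsga uaut scc
Final line count: 8

Answer: 8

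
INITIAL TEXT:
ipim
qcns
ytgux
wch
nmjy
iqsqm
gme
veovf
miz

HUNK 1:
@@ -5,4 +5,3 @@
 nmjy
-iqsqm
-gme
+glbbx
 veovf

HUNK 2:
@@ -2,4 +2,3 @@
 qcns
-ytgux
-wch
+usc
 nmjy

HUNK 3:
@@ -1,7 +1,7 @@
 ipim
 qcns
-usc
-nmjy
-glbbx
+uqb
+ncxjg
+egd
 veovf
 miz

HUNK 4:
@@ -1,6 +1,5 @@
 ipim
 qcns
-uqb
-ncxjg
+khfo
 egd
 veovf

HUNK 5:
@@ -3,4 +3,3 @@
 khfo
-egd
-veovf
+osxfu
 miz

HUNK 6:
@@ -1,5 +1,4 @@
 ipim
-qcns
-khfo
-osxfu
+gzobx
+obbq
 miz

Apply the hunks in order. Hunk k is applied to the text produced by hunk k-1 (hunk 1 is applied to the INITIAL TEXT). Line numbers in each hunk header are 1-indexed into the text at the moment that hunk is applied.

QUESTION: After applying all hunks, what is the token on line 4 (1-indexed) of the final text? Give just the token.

Hunk 1: at line 5 remove [iqsqm,gme] add [glbbx] -> 8 lines: ipim qcns ytgux wch nmjy glbbx veovf miz
Hunk 2: at line 2 remove [ytgux,wch] add [usc] -> 7 lines: ipim qcns usc nmjy glbbx veovf miz
Hunk 3: at line 1 remove [usc,nmjy,glbbx] add [uqb,ncxjg,egd] -> 7 lines: ipim qcns uqb ncxjg egd veovf miz
Hunk 4: at line 1 remove [uqb,ncxjg] add [khfo] -> 6 lines: ipim qcns khfo egd veovf miz
Hunk 5: at line 3 remove [egd,veovf] add [osxfu] -> 5 lines: ipim qcns khfo osxfu miz
Hunk 6: at line 1 remove [qcns,khfo,osxfu] add [gzobx,obbq] -> 4 lines: ipim gzobx obbq miz
Final line 4: miz

Answer: miz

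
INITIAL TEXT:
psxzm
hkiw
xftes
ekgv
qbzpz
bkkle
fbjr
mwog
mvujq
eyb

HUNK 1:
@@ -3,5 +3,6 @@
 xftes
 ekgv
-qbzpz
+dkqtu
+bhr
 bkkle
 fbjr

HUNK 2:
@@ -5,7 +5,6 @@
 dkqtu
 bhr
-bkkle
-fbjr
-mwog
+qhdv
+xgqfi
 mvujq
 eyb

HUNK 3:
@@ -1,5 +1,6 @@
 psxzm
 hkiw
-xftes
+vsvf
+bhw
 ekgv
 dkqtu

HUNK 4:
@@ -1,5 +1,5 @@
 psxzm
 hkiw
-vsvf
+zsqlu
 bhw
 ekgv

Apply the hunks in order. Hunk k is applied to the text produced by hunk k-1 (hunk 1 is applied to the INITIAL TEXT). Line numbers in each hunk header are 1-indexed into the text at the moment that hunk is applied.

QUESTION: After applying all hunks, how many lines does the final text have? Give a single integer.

Answer: 11

Derivation:
Hunk 1: at line 3 remove [qbzpz] add [dkqtu,bhr] -> 11 lines: psxzm hkiw xftes ekgv dkqtu bhr bkkle fbjr mwog mvujq eyb
Hunk 2: at line 5 remove [bkkle,fbjr,mwog] add [qhdv,xgqfi] -> 10 lines: psxzm hkiw xftes ekgv dkqtu bhr qhdv xgqfi mvujq eyb
Hunk 3: at line 1 remove [xftes] add [vsvf,bhw] -> 11 lines: psxzm hkiw vsvf bhw ekgv dkqtu bhr qhdv xgqfi mvujq eyb
Hunk 4: at line 1 remove [vsvf] add [zsqlu] -> 11 lines: psxzm hkiw zsqlu bhw ekgv dkqtu bhr qhdv xgqfi mvujq eyb
Final line count: 11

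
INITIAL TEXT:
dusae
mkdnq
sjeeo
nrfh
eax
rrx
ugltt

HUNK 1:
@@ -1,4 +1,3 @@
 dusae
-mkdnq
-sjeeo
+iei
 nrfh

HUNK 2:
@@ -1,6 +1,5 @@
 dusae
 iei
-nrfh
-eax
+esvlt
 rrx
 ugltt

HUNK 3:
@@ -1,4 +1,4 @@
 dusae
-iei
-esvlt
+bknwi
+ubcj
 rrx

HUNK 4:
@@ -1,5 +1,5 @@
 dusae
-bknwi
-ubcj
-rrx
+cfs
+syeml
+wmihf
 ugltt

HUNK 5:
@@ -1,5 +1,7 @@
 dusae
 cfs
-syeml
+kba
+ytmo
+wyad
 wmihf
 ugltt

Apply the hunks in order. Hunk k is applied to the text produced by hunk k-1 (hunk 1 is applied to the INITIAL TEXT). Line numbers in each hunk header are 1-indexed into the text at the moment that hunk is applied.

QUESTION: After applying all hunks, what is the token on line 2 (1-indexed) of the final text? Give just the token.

Answer: cfs

Derivation:
Hunk 1: at line 1 remove [mkdnq,sjeeo] add [iei] -> 6 lines: dusae iei nrfh eax rrx ugltt
Hunk 2: at line 1 remove [nrfh,eax] add [esvlt] -> 5 lines: dusae iei esvlt rrx ugltt
Hunk 3: at line 1 remove [iei,esvlt] add [bknwi,ubcj] -> 5 lines: dusae bknwi ubcj rrx ugltt
Hunk 4: at line 1 remove [bknwi,ubcj,rrx] add [cfs,syeml,wmihf] -> 5 lines: dusae cfs syeml wmihf ugltt
Hunk 5: at line 1 remove [syeml] add [kba,ytmo,wyad] -> 7 lines: dusae cfs kba ytmo wyad wmihf ugltt
Final line 2: cfs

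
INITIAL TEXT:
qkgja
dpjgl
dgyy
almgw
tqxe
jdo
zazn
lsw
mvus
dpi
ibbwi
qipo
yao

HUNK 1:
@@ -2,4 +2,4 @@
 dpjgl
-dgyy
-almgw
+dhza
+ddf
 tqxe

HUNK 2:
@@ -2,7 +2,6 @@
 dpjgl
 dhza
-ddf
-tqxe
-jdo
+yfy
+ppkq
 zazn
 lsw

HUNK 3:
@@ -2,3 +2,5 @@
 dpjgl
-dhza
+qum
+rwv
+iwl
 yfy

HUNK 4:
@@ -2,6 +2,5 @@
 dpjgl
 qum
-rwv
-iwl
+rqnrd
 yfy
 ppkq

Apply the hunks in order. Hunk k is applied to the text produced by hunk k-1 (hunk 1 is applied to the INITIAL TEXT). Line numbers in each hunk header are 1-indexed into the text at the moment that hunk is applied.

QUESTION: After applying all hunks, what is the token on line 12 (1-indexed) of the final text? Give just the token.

Answer: qipo

Derivation:
Hunk 1: at line 2 remove [dgyy,almgw] add [dhza,ddf] -> 13 lines: qkgja dpjgl dhza ddf tqxe jdo zazn lsw mvus dpi ibbwi qipo yao
Hunk 2: at line 2 remove [ddf,tqxe,jdo] add [yfy,ppkq] -> 12 lines: qkgja dpjgl dhza yfy ppkq zazn lsw mvus dpi ibbwi qipo yao
Hunk 3: at line 2 remove [dhza] add [qum,rwv,iwl] -> 14 lines: qkgja dpjgl qum rwv iwl yfy ppkq zazn lsw mvus dpi ibbwi qipo yao
Hunk 4: at line 2 remove [rwv,iwl] add [rqnrd] -> 13 lines: qkgja dpjgl qum rqnrd yfy ppkq zazn lsw mvus dpi ibbwi qipo yao
Final line 12: qipo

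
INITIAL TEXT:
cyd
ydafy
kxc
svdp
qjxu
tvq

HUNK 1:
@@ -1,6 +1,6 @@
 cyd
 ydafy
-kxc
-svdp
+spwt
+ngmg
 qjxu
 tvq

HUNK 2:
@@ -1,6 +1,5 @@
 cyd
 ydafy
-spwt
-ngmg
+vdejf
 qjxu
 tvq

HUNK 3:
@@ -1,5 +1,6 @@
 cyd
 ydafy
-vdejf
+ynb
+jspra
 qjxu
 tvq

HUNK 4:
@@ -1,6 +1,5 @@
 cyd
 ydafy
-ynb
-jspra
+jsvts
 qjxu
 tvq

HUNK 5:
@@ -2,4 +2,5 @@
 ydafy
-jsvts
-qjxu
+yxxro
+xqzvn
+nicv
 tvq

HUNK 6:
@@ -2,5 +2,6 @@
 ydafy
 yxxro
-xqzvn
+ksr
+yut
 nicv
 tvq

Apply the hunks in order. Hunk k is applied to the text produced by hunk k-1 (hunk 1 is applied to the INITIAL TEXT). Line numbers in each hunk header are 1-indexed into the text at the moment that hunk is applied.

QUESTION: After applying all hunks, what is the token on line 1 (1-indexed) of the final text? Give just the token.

Answer: cyd

Derivation:
Hunk 1: at line 1 remove [kxc,svdp] add [spwt,ngmg] -> 6 lines: cyd ydafy spwt ngmg qjxu tvq
Hunk 2: at line 1 remove [spwt,ngmg] add [vdejf] -> 5 lines: cyd ydafy vdejf qjxu tvq
Hunk 3: at line 1 remove [vdejf] add [ynb,jspra] -> 6 lines: cyd ydafy ynb jspra qjxu tvq
Hunk 4: at line 1 remove [ynb,jspra] add [jsvts] -> 5 lines: cyd ydafy jsvts qjxu tvq
Hunk 5: at line 2 remove [jsvts,qjxu] add [yxxro,xqzvn,nicv] -> 6 lines: cyd ydafy yxxro xqzvn nicv tvq
Hunk 6: at line 2 remove [xqzvn] add [ksr,yut] -> 7 lines: cyd ydafy yxxro ksr yut nicv tvq
Final line 1: cyd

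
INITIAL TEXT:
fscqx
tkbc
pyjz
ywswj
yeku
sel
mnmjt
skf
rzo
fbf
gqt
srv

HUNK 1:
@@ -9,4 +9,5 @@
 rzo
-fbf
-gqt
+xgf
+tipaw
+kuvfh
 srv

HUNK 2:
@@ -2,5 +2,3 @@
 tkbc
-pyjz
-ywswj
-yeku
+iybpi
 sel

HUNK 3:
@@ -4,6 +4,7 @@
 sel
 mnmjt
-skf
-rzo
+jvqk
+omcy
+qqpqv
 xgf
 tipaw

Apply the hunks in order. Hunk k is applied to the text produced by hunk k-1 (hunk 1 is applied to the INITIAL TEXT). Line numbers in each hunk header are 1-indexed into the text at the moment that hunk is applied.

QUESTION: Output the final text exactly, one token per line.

Hunk 1: at line 9 remove [fbf,gqt] add [xgf,tipaw,kuvfh] -> 13 lines: fscqx tkbc pyjz ywswj yeku sel mnmjt skf rzo xgf tipaw kuvfh srv
Hunk 2: at line 2 remove [pyjz,ywswj,yeku] add [iybpi] -> 11 lines: fscqx tkbc iybpi sel mnmjt skf rzo xgf tipaw kuvfh srv
Hunk 3: at line 4 remove [skf,rzo] add [jvqk,omcy,qqpqv] -> 12 lines: fscqx tkbc iybpi sel mnmjt jvqk omcy qqpqv xgf tipaw kuvfh srv

Answer: fscqx
tkbc
iybpi
sel
mnmjt
jvqk
omcy
qqpqv
xgf
tipaw
kuvfh
srv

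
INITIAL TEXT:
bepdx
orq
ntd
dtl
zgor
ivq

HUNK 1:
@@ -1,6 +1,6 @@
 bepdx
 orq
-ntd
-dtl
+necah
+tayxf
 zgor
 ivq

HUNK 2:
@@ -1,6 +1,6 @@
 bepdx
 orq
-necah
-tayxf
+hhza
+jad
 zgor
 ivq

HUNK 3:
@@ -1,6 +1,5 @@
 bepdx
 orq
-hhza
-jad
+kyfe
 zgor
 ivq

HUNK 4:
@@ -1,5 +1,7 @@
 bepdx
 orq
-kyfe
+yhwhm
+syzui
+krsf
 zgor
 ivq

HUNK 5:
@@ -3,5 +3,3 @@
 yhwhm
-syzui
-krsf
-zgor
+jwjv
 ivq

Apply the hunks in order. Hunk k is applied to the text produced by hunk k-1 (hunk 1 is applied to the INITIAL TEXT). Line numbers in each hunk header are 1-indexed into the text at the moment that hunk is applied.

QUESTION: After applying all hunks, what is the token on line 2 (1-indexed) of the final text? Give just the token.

Hunk 1: at line 1 remove [ntd,dtl] add [necah,tayxf] -> 6 lines: bepdx orq necah tayxf zgor ivq
Hunk 2: at line 1 remove [necah,tayxf] add [hhza,jad] -> 6 lines: bepdx orq hhza jad zgor ivq
Hunk 3: at line 1 remove [hhza,jad] add [kyfe] -> 5 lines: bepdx orq kyfe zgor ivq
Hunk 4: at line 1 remove [kyfe] add [yhwhm,syzui,krsf] -> 7 lines: bepdx orq yhwhm syzui krsf zgor ivq
Hunk 5: at line 3 remove [syzui,krsf,zgor] add [jwjv] -> 5 lines: bepdx orq yhwhm jwjv ivq
Final line 2: orq

Answer: orq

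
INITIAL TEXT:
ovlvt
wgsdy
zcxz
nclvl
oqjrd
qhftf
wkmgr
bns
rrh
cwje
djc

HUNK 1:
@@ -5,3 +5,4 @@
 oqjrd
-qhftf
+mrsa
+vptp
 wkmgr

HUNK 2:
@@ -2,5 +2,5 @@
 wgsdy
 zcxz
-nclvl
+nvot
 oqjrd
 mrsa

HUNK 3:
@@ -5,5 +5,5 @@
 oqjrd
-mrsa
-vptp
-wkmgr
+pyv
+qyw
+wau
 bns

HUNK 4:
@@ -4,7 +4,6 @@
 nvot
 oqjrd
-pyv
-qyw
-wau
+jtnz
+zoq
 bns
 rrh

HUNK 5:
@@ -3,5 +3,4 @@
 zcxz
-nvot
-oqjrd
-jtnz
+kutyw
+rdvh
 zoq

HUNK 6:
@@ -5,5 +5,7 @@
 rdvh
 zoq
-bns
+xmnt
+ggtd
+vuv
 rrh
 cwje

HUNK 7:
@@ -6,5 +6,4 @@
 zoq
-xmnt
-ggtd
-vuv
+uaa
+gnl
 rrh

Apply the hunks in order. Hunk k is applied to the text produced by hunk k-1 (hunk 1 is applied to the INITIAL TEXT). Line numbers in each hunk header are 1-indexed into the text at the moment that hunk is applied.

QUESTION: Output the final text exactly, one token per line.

Answer: ovlvt
wgsdy
zcxz
kutyw
rdvh
zoq
uaa
gnl
rrh
cwje
djc

Derivation:
Hunk 1: at line 5 remove [qhftf] add [mrsa,vptp] -> 12 lines: ovlvt wgsdy zcxz nclvl oqjrd mrsa vptp wkmgr bns rrh cwje djc
Hunk 2: at line 2 remove [nclvl] add [nvot] -> 12 lines: ovlvt wgsdy zcxz nvot oqjrd mrsa vptp wkmgr bns rrh cwje djc
Hunk 3: at line 5 remove [mrsa,vptp,wkmgr] add [pyv,qyw,wau] -> 12 lines: ovlvt wgsdy zcxz nvot oqjrd pyv qyw wau bns rrh cwje djc
Hunk 4: at line 4 remove [pyv,qyw,wau] add [jtnz,zoq] -> 11 lines: ovlvt wgsdy zcxz nvot oqjrd jtnz zoq bns rrh cwje djc
Hunk 5: at line 3 remove [nvot,oqjrd,jtnz] add [kutyw,rdvh] -> 10 lines: ovlvt wgsdy zcxz kutyw rdvh zoq bns rrh cwje djc
Hunk 6: at line 5 remove [bns] add [xmnt,ggtd,vuv] -> 12 lines: ovlvt wgsdy zcxz kutyw rdvh zoq xmnt ggtd vuv rrh cwje djc
Hunk 7: at line 6 remove [xmnt,ggtd,vuv] add [uaa,gnl] -> 11 lines: ovlvt wgsdy zcxz kutyw rdvh zoq uaa gnl rrh cwje djc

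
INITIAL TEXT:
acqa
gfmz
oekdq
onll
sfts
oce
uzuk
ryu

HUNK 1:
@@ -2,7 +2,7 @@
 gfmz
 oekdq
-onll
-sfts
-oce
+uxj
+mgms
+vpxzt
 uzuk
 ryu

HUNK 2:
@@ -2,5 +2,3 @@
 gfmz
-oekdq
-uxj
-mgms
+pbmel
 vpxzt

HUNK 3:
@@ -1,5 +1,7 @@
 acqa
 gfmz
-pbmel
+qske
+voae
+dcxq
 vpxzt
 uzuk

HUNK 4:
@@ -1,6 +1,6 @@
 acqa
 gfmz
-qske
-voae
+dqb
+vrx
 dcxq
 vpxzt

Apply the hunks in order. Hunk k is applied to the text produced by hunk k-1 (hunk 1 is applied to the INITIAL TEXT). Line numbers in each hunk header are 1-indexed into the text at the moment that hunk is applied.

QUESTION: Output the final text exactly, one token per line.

Hunk 1: at line 2 remove [onll,sfts,oce] add [uxj,mgms,vpxzt] -> 8 lines: acqa gfmz oekdq uxj mgms vpxzt uzuk ryu
Hunk 2: at line 2 remove [oekdq,uxj,mgms] add [pbmel] -> 6 lines: acqa gfmz pbmel vpxzt uzuk ryu
Hunk 3: at line 1 remove [pbmel] add [qske,voae,dcxq] -> 8 lines: acqa gfmz qske voae dcxq vpxzt uzuk ryu
Hunk 4: at line 1 remove [qske,voae] add [dqb,vrx] -> 8 lines: acqa gfmz dqb vrx dcxq vpxzt uzuk ryu

Answer: acqa
gfmz
dqb
vrx
dcxq
vpxzt
uzuk
ryu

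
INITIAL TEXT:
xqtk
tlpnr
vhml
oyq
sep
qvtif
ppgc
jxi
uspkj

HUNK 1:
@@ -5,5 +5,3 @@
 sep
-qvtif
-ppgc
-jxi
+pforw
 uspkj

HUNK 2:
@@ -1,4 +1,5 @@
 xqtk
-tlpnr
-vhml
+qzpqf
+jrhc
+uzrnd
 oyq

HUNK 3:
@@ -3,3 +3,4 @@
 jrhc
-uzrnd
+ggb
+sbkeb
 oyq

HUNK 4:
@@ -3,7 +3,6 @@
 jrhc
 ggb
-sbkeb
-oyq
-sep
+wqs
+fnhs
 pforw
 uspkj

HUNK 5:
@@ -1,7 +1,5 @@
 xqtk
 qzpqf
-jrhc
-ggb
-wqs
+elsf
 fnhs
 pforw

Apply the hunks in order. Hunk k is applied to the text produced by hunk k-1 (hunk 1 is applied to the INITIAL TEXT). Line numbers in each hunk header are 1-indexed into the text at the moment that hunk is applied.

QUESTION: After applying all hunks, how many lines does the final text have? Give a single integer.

Hunk 1: at line 5 remove [qvtif,ppgc,jxi] add [pforw] -> 7 lines: xqtk tlpnr vhml oyq sep pforw uspkj
Hunk 2: at line 1 remove [tlpnr,vhml] add [qzpqf,jrhc,uzrnd] -> 8 lines: xqtk qzpqf jrhc uzrnd oyq sep pforw uspkj
Hunk 3: at line 3 remove [uzrnd] add [ggb,sbkeb] -> 9 lines: xqtk qzpqf jrhc ggb sbkeb oyq sep pforw uspkj
Hunk 4: at line 3 remove [sbkeb,oyq,sep] add [wqs,fnhs] -> 8 lines: xqtk qzpqf jrhc ggb wqs fnhs pforw uspkj
Hunk 5: at line 1 remove [jrhc,ggb,wqs] add [elsf] -> 6 lines: xqtk qzpqf elsf fnhs pforw uspkj
Final line count: 6

Answer: 6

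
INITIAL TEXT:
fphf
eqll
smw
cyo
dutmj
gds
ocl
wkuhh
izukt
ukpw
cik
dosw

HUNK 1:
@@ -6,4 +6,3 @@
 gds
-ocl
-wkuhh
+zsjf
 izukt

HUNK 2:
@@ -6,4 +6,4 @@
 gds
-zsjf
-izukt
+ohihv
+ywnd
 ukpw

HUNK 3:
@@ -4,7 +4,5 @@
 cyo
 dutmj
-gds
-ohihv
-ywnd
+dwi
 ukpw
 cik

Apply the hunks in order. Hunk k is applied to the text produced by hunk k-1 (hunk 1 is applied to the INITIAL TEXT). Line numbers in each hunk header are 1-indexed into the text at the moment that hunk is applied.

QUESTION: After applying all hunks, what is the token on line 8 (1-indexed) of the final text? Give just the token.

Answer: cik

Derivation:
Hunk 1: at line 6 remove [ocl,wkuhh] add [zsjf] -> 11 lines: fphf eqll smw cyo dutmj gds zsjf izukt ukpw cik dosw
Hunk 2: at line 6 remove [zsjf,izukt] add [ohihv,ywnd] -> 11 lines: fphf eqll smw cyo dutmj gds ohihv ywnd ukpw cik dosw
Hunk 3: at line 4 remove [gds,ohihv,ywnd] add [dwi] -> 9 lines: fphf eqll smw cyo dutmj dwi ukpw cik dosw
Final line 8: cik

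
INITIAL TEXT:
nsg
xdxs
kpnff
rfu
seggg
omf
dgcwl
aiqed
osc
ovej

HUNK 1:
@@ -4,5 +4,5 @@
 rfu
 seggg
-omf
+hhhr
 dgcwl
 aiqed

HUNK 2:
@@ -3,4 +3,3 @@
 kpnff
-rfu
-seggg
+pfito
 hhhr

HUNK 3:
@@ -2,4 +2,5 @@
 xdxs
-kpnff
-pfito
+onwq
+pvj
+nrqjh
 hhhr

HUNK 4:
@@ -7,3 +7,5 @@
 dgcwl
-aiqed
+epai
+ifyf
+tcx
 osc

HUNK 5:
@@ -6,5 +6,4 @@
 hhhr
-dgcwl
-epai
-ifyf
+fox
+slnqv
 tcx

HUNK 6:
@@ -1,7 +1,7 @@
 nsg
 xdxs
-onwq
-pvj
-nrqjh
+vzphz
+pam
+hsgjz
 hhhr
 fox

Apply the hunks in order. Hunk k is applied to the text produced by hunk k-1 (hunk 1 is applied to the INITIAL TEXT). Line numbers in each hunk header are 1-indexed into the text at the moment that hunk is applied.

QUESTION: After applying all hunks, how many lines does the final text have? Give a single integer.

Answer: 11

Derivation:
Hunk 1: at line 4 remove [omf] add [hhhr] -> 10 lines: nsg xdxs kpnff rfu seggg hhhr dgcwl aiqed osc ovej
Hunk 2: at line 3 remove [rfu,seggg] add [pfito] -> 9 lines: nsg xdxs kpnff pfito hhhr dgcwl aiqed osc ovej
Hunk 3: at line 2 remove [kpnff,pfito] add [onwq,pvj,nrqjh] -> 10 lines: nsg xdxs onwq pvj nrqjh hhhr dgcwl aiqed osc ovej
Hunk 4: at line 7 remove [aiqed] add [epai,ifyf,tcx] -> 12 lines: nsg xdxs onwq pvj nrqjh hhhr dgcwl epai ifyf tcx osc ovej
Hunk 5: at line 6 remove [dgcwl,epai,ifyf] add [fox,slnqv] -> 11 lines: nsg xdxs onwq pvj nrqjh hhhr fox slnqv tcx osc ovej
Hunk 6: at line 1 remove [onwq,pvj,nrqjh] add [vzphz,pam,hsgjz] -> 11 lines: nsg xdxs vzphz pam hsgjz hhhr fox slnqv tcx osc ovej
Final line count: 11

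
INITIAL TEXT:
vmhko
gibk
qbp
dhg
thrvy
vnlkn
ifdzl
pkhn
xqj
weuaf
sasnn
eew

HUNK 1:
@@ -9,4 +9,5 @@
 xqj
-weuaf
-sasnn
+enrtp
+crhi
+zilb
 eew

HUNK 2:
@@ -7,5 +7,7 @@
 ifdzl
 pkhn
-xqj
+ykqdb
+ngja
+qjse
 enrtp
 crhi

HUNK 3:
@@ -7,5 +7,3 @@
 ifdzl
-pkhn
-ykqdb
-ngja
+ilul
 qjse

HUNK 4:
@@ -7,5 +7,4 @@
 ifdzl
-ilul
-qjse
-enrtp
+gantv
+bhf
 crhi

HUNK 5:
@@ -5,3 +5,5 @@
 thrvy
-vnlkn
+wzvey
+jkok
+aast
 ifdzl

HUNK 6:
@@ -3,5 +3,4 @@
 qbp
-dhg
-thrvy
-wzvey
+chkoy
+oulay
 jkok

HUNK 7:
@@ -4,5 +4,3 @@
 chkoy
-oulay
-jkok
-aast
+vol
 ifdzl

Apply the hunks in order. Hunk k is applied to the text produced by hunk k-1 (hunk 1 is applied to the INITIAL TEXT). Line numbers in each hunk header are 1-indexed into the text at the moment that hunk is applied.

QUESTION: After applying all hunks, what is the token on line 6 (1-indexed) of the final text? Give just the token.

Hunk 1: at line 9 remove [weuaf,sasnn] add [enrtp,crhi,zilb] -> 13 lines: vmhko gibk qbp dhg thrvy vnlkn ifdzl pkhn xqj enrtp crhi zilb eew
Hunk 2: at line 7 remove [xqj] add [ykqdb,ngja,qjse] -> 15 lines: vmhko gibk qbp dhg thrvy vnlkn ifdzl pkhn ykqdb ngja qjse enrtp crhi zilb eew
Hunk 3: at line 7 remove [pkhn,ykqdb,ngja] add [ilul] -> 13 lines: vmhko gibk qbp dhg thrvy vnlkn ifdzl ilul qjse enrtp crhi zilb eew
Hunk 4: at line 7 remove [ilul,qjse,enrtp] add [gantv,bhf] -> 12 lines: vmhko gibk qbp dhg thrvy vnlkn ifdzl gantv bhf crhi zilb eew
Hunk 5: at line 5 remove [vnlkn] add [wzvey,jkok,aast] -> 14 lines: vmhko gibk qbp dhg thrvy wzvey jkok aast ifdzl gantv bhf crhi zilb eew
Hunk 6: at line 3 remove [dhg,thrvy,wzvey] add [chkoy,oulay] -> 13 lines: vmhko gibk qbp chkoy oulay jkok aast ifdzl gantv bhf crhi zilb eew
Hunk 7: at line 4 remove [oulay,jkok,aast] add [vol] -> 11 lines: vmhko gibk qbp chkoy vol ifdzl gantv bhf crhi zilb eew
Final line 6: ifdzl

Answer: ifdzl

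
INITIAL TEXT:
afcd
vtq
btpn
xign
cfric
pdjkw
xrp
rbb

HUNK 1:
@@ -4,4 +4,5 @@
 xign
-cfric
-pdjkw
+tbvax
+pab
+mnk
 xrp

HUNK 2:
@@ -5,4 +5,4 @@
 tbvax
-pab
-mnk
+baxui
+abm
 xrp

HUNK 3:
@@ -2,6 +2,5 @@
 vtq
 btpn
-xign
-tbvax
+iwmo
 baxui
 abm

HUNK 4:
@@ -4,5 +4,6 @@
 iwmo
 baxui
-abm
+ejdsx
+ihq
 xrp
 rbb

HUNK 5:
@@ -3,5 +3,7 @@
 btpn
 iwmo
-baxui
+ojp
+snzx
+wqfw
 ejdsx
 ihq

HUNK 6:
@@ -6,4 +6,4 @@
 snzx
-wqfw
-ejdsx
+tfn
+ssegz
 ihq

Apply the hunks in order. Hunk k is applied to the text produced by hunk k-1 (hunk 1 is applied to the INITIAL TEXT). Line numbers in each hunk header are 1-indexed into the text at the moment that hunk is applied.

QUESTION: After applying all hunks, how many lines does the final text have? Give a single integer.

Answer: 11

Derivation:
Hunk 1: at line 4 remove [cfric,pdjkw] add [tbvax,pab,mnk] -> 9 lines: afcd vtq btpn xign tbvax pab mnk xrp rbb
Hunk 2: at line 5 remove [pab,mnk] add [baxui,abm] -> 9 lines: afcd vtq btpn xign tbvax baxui abm xrp rbb
Hunk 3: at line 2 remove [xign,tbvax] add [iwmo] -> 8 lines: afcd vtq btpn iwmo baxui abm xrp rbb
Hunk 4: at line 4 remove [abm] add [ejdsx,ihq] -> 9 lines: afcd vtq btpn iwmo baxui ejdsx ihq xrp rbb
Hunk 5: at line 3 remove [baxui] add [ojp,snzx,wqfw] -> 11 lines: afcd vtq btpn iwmo ojp snzx wqfw ejdsx ihq xrp rbb
Hunk 6: at line 6 remove [wqfw,ejdsx] add [tfn,ssegz] -> 11 lines: afcd vtq btpn iwmo ojp snzx tfn ssegz ihq xrp rbb
Final line count: 11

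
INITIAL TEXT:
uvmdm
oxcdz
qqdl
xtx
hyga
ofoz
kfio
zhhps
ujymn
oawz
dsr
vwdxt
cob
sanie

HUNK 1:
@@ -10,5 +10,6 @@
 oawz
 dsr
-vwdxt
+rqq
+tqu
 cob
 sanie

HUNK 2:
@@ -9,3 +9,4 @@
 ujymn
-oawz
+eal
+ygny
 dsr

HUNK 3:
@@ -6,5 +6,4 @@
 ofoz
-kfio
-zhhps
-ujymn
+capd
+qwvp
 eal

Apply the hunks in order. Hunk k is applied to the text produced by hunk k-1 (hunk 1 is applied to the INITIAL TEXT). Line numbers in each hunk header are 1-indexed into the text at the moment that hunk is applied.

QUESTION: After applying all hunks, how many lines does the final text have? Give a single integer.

Hunk 1: at line 10 remove [vwdxt] add [rqq,tqu] -> 15 lines: uvmdm oxcdz qqdl xtx hyga ofoz kfio zhhps ujymn oawz dsr rqq tqu cob sanie
Hunk 2: at line 9 remove [oawz] add [eal,ygny] -> 16 lines: uvmdm oxcdz qqdl xtx hyga ofoz kfio zhhps ujymn eal ygny dsr rqq tqu cob sanie
Hunk 3: at line 6 remove [kfio,zhhps,ujymn] add [capd,qwvp] -> 15 lines: uvmdm oxcdz qqdl xtx hyga ofoz capd qwvp eal ygny dsr rqq tqu cob sanie
Final line count: 15

Answer: 15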